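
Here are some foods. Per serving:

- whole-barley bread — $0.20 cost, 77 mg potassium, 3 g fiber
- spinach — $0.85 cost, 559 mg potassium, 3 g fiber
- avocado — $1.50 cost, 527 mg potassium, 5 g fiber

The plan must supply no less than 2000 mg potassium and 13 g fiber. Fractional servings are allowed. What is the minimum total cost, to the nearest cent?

$3.11

whole-barley bread only: max(2000/77, 13/3) = 25.97 servings → $5.19.
spinach only: max(2000/559, 13/3) = 4.333 servings → $3.68.
avocado only: max(2000/527, 13/5) = 3.795 servings → $5.69.
whole-barley bread + spinach with both tight: 0.8762 servings and 3.457 servings → $3.11.
whole-barley bread + avocado: the both-tight solution has a negative serving — not a feasible corner.
spinach + avocado with both tight: 2.594 servings and 1.044 servings → $3.77.
So the least-cost plan costs $3.11.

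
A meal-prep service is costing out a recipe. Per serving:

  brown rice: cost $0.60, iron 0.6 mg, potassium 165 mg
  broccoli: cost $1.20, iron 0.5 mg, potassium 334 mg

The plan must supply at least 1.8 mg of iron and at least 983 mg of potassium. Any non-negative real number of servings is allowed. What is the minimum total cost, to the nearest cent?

$3.54

At the optimum either one food covers both requirements or two foods hit both targets exactly; no other combination can be cheaper.
brown rice only: max(1.8/0.6, 983/165) = 5.958 servings → $3.57.
broccoli only: max(1.8/0.5, 983/334) = 3.6 servings → $4.32.
brown rice + broccoli with both tight: 0.9304 servings and 2.483 servings → $3.54.
So the least-cost plan costs $3.54.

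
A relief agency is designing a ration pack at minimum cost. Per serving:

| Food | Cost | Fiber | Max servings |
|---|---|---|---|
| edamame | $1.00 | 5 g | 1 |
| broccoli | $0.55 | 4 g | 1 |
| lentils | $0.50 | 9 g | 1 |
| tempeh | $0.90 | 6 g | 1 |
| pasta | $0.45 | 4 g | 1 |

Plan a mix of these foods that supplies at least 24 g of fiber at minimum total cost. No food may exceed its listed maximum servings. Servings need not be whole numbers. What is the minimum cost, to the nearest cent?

$2.60

Cost per g of fiber: lentils $0.0556, pasta $0.1125, broccoli $0.1375, tempeh $0.1500, edamame $0.2000.
Take 1 serving of lentils: +9.0 g fiber for $0.50 (total $0.50, still need 15.0 g).
Take 1 serving of pasta: +4.0 g fiber for $0.45 (total $0.95, still need 11.0 g).
Take 1 serving of broccoli: +4.0 g fiber for $0.55 (total $1.50, still need 7.0 g).
Take 1 serving of tempeh: +6.0 g fiber for $0.90 (total $2.40, still need 1.0 g).
Take 0.2 servings of edamame: +1.0 g fiber for $0.20 (total $2.60, still need 0.0 g).
Greedy by cheapest-per-g is optimal for a single linear constraint, so the minimum cost is $2.60.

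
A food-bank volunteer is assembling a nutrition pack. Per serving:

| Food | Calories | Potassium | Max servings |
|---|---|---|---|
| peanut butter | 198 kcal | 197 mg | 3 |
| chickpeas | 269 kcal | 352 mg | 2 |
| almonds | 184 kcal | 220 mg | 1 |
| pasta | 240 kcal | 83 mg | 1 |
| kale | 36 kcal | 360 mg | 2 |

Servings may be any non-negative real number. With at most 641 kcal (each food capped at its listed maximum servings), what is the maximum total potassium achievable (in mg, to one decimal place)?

1461.1 mg

Potassium per kcal: kale 10, chickpeas 1.309, almonds 1.196, peanut butter 0.9949, pasta 0.3458.
Take 2 servings of kale: uses 72 kcal, +720.0 mg potassium (running total 720.0 mg).
Take 2 servings of chickpeas: uses 538 kcal, +704.0 mg potassium (running total 1424.0 mg).
Take 0.1685 servings of almonds: uses 31 kcal, +37.1 mg potassium (running total 1461.1 mg).
Greedy by best ratio exhausts the calories allowance optimally: 1461.1 mg.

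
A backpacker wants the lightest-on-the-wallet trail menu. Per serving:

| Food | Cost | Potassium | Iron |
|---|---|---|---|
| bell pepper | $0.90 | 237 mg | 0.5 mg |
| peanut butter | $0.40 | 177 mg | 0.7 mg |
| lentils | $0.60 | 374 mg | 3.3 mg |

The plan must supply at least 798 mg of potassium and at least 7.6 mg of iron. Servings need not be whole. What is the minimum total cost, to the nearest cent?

$1.38

bell pepper only: max(798/237, 7.6/0.5) = 15.2 servings → $13.68.
peanut butter only: max(798/177, 7.6/0.7) = 10.86 servings → $4.34.
lentils only: max(798/374, 7.6/3.3) = 2.303 servings → $1.38.
bell pepper + peanut butter with both targets exact would need a negative amount; discard.
bell pepper + lentils: the both-tight solution has a negative serving — not a feasible corner.
peanut butter + lentils: the both-tight solution has a negative serving — not a feasible corner.
The minimum over all feasible corners is $1.38.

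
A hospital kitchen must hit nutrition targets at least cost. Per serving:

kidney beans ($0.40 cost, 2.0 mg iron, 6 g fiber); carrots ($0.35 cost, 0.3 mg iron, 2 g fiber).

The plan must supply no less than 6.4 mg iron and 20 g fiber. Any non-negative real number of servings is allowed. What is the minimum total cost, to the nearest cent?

$1.33

Check every corner: each single food scaled to meet both minima, and each pair solved so both constraints bind.
kidney beans only: max(6.4/2.0, 20/6) = 3.333 servings → $1.33.
carrots only: max(6.4/0.3, 20/2) = 21.33 servings → $7.47.
kidney beans + carrots with both tight: 3.091 servings and 0.7273 servings → $1.49.
So the least-cost plan costs $1.33.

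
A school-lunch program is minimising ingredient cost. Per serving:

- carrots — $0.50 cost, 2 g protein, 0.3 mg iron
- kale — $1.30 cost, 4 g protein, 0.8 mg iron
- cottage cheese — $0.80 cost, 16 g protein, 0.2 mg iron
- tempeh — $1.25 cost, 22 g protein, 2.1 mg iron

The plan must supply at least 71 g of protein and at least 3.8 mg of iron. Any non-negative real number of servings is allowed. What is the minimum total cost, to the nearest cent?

$3.79

Compare the cost at each extreme point of the feasible region.
carrots only: max(71/2, 3.8/0.3) = 35.5 servings → $17.75.
kale only: max(71/4, 3.8/0.8) = 17.75 servings → $23.07.
cottage cheese only: max(71/16, 3.8/0.2) = 19 servings → $15.20.
tempeh only: max(71/22, 3.8/2.1) = 3.227 servings → $4.03.
carrots + kale: the both-tight solution has a negative serving — not a feasible corner.
carrots + cottage cheese with both tight: 10.59 servings and 3.114 servings → $7.79.
carrots + tempeh: intersection lies outside the first quadrant.
kale + cottage cheese with both tight: 3.883 servings and 3.467 servings → $7.82.
kale + tempeh: the both-tight solution has a negative serving — not a feasible corner.
cottage cheese + tempeh with both tight: 2.243 servings and 1.596 servings → $3.79.
Cheapest feasible corner: $3.79.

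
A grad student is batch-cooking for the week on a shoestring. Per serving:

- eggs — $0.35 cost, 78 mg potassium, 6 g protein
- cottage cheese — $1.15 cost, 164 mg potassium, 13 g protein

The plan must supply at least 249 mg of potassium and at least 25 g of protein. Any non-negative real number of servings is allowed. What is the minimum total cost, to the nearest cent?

Minimising a linear cost over {potassium ≥ 249, protein ≥ 25, servings ≥ 0} — the optimum is at a vertex, using one or two foods.
eggs only: max(249/78, 25/6) = 4.167 servings → $1.46.
cottage cheese only: max(249/164, 25/13) = 1.923 servings → $2.21.
eggs + cottage cheese: the both-tight solution has a negative serving — not a feasible corner.
The minimum over all feasible corners is $1.46.

$1.46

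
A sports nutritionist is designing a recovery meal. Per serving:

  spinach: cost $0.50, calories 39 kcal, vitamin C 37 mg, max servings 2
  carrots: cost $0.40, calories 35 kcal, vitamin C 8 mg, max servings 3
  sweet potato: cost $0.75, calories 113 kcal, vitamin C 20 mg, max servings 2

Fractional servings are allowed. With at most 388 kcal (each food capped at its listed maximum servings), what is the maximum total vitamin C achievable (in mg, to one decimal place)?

134.3 mg

Vitamin C per kcal: spinach 0.9487, carrots 0.2286, sweet potato 0.177.
Take 2 servings of spinach: uses 78 kcal, +74.0 mg vitamin C (running total 74.0 mg).
Take 3 servings of carrots: uses 105 kcal, +24.0 mg vitamin C (running total 98.0 mg).
Take 1.814 servings of sweet potato: uses 205 kcal, +36.3 mg vitamin C (running total 134.3 mg).
Greedy by best ratio exhausts the calories allowance optimally: 134.3 mg.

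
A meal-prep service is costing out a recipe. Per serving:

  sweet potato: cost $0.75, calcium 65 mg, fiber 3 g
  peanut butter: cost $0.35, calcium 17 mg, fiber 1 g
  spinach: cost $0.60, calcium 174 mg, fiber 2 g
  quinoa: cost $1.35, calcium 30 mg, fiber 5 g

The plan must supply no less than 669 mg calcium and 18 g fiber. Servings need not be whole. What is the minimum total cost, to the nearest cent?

The cheapest plan sits at a corner of the feasible region — with two constraints it uses at most two foods.
sweet potato only: max(669/65, 18/3) = 10.29 servings → $7.72.
peanut butter only: max(669/17, 18/1) = 39.35 servings → $13.77.
spinach only: max(669/174, 18/2) = 9 servings → $5.40.
quinoa only: max(669/30, 18/5) = 22.3 servings → $30.11.
sweet potato + peanut butter: the both-tight solution has a negative serving — not a feasible corner.
sweet potato + spinach with both tight: 4.577 servings and 2.135 servings → $4.71.
sweet potato + quinoa: the both-tight solution has a negative serving — not a feasible corner.
peanut butter + spinach with both tight: 12.81 servings and 2.593 servings → $6.04.
peanut butter + quinoa: intersection lies outside the first quadrant.
spinach + quinoa with both tight: 3.463 servings and 2.215 servings → $5.07.
So the least-cost plan costs $4.71.

$4.71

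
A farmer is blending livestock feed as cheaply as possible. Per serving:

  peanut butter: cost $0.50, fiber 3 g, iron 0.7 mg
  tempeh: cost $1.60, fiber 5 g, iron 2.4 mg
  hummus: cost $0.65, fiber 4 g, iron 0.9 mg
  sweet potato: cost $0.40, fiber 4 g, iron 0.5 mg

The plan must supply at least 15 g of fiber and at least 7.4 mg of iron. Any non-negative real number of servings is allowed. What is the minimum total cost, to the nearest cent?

An LP optimum is at a vertex; with two nutrient constraints at most two foods are used. Check each candidate.
peanut butter only: max(15/3, 7.4/0.7) = 10.57 servings → $5.29.
tempeh only: max(15/5, 7.4/2.4) = 3.083 servings → $4.93.
hummus only: max(15/4, 7.4/0.9) = 8.222 servings → $5.34.
sweet potato only: max(15/4, 7.4/0.5) = 14.8 servings → $5.92.
peanut butter + tempeh: intersection lies outside the first quadrant.
peanut butter + hummus: intersection lies outside the first quadrant.
peanut butter + sweet potato with both targets exact would need a negative amount; discard.
tempeh + hummus: intersection lies outside the first quadrant.
tempeh + sweet potato: the both-tight solution has a negative serving — not a feasible corner.
hummus + sweet potato: the both-tight solution has a negative serving — not a feasible corner.
So the least-cost plan costs $4.93.

$4.93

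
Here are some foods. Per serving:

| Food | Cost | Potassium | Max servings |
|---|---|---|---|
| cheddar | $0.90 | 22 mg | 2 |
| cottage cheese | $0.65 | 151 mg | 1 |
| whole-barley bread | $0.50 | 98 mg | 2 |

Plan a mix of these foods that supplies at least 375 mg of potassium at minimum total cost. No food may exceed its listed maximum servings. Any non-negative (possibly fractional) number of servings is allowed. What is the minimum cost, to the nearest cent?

Cost per mg of potassium: cottage cheese $0.0043, whole-barley bread $0.0051, cheddar $0.0409.
Take 1 serving of cottage cheese: +151.0 mg potassium for $0.65 (total $0.65, still need 224.0 mg).
Take 2 servings of whole-barley bread: +196.0 mg potassium for $1.00 (total $1.65, still need 28.0 mg).
Take 1.273 servings of cheddar: +28.0 mg potassium for $1.15 (total $2.80, still need 0.0 mg).
Filling from the cheapest source first is optimal under one linear minimum: $2.80.

$2.80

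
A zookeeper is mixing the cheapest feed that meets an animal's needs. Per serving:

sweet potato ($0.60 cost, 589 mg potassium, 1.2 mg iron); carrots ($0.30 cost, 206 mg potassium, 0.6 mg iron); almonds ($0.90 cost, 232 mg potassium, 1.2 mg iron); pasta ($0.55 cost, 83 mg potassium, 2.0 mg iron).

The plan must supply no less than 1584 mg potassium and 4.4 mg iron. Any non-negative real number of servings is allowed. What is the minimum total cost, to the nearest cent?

$1.91

Check every corner: each single food scaled to meet both minima, and each pair solved so both constraints bind.
sweet potato only: max(1584/589, 4.4/1.2) = 3.667 servings → $2.20.
carrots only: max(1584/206, 4.4/0.6) = 7.689 servings → $2.31.
almonds only: max(1584/232, 4.4/1.2) = 6.828 servings → $6.14.
pasta only: max(1584/83, 4.4/2.0) = 19.08 servings → $10.50.
sweet potato + carrots with both tight: 0.4143 servings and 6.505 servings → $2.20.
sweet potato + almonds with both tight: 2.054 servings and 1.613 servings → $2.68.
sweet potato + pasta with both tight: 2.599 servings and 0.6406 servings → $1.91.
carrots + almonds: the both-tight solution has a negative serving — not a feasible corner.
carrots + pasta with both targets exact would need a negative amount; discard.
almonds + pasta: the both-tight solution has a negative serving — not a feasible corner.
The minimum over all feasible corners is $1.91.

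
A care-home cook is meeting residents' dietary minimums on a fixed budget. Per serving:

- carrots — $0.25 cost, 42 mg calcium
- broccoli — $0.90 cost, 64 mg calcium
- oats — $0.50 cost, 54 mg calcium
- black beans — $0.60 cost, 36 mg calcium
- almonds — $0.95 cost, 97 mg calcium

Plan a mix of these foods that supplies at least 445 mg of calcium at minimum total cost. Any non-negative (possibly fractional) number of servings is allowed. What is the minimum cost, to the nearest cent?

Cost per mg of calcium: carrots $0.0060, oats $0.0093, almonds $0.0098, broccoli $0.0141, black beans $0.0167.
With no serving limits, use only carrots: 445 mg / 42 mg = 10.6 servings × $0.25 = $2.65.

$2.65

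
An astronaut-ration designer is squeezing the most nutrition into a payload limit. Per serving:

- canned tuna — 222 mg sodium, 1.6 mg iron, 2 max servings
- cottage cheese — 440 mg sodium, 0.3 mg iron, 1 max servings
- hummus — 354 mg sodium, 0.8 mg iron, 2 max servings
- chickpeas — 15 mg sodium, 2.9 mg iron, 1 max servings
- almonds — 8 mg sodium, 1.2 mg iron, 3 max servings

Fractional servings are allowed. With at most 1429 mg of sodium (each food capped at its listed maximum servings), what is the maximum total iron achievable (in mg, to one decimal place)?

Iron per mg sodium: chickpeas 0.1933, almonds 0.15, canned tuna 0.007207, hummus 0.00226, cottage cheese 0.0006818.
Take 1 serving of chickpeas: uses 15 mg sodium, +2.9 mg iron (running total 2.9 mg).
Take 3 servings of almonds: uses 24 mg sodium, +3.6 mg iron (running total 6.5 mg).
Take 2 servings of canned tuna: uses 444 mg sodium, +3.2 mg iron (running total 9.7 mg).
Take 2 servings of hummus: uses 708 mg sodium, +1.6 mg iron (running total 11.3 mg).
Take 0.5409 servings of cottage cheese: uses 238 mg sodium, +0.2 mg iron (running total 11.5 mg).
Greedy by best ratio exhausts the sodium allowance optimally: 11.5 mg.

11.5 mg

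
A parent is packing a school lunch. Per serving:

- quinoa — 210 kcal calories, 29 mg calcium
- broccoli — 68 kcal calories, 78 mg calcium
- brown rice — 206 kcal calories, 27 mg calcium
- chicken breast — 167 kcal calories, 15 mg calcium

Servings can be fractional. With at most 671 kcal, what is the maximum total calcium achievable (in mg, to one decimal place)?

Calcium per kcal: broccoli 1.147, quinoa 0.1381, brown rice 0.1311, chicken breast 0.08982.
With no serving limits, spend the whole calories allowance on broccoli: 671 kcal / 68 kcal × 78 mg = 769.7 mg.

769.7 mg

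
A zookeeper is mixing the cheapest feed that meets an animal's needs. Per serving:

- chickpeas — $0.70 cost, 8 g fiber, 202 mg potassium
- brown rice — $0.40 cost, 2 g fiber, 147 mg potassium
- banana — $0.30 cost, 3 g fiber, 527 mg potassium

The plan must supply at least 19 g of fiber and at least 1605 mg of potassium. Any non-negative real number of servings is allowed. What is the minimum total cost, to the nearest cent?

The cheapest plan sits at a corner of the feasible region — with two constraints it uses at most two foods.
chickpeas only: max(19/8, 1605/202) = 7.946 servings → $5.56.
brown rice only: max(19/2, 1605/147) = 10.92 servings → $4.37.
banana only: max(19/3, 1605/527) = 6.333 servings → $1.90.
chickpeas + brown rice: the both-tight solution has a negative serving — not a feasible corner.
chickpeas + banana with both tight: 1.44 servings and 2.494 servings → $1.76.
brown rice + banana with both tight: 8.48 servings and 0.6803 servings → $3.60.
Cheapest feasible corner: $1.76.

$1.76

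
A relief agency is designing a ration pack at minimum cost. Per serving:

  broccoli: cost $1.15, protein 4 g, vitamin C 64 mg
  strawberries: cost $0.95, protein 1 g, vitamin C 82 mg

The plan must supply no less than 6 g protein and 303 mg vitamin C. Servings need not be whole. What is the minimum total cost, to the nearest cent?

Check every corner: each single food scaled to meet both minima, and each pair solved so both constraints bind.
broccoli only: max(6/4, 303/64) = 4.734 servings → $5.44.
strawberries only: max(6/1, 303/82) = 6 servings → $5.70.
broccoli + strawberries with both tight: 0.7159 servings and 3.136 servings → $3.80.
So the least-cost plan costs $3.80.

$3.80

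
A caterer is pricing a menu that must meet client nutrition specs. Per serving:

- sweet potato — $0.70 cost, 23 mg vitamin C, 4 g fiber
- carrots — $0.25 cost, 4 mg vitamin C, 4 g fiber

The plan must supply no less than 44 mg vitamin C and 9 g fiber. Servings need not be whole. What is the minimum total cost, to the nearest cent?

$1.39

Two binding constraints pin down two serving amounts, so the optimal mix uses at most two foods. The candidates are each food alone (scaled to the tighter of vitamin C/fiber) and each pair with both constraints tight.
sweet potato only: max(44/23, 9/4) = 2.25 servings → $1.57.
carrots only: max(44/4, 9/4) = 11 servings → $2.75.
sweet potato + carrots with both tight: 1.842 servings and 0.4079 servings → $1.39.
The minimum over all feasible corners is $1.39.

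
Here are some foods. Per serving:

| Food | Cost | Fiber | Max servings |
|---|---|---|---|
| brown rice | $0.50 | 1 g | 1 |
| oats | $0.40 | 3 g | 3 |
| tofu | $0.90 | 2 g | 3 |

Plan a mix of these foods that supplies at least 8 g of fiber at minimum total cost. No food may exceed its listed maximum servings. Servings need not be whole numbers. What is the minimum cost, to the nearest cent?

$1.07

Cost per g of fiber: oats $0.1333, tofu $0.4500, brown rice $0.5000.
Take 2.667 servings of oats: +8.0 g fiber for $1.07 (total $1.07, still need 0.0 g).
Filling from the cheapest source first is optimal under one linear minimum: $1.07.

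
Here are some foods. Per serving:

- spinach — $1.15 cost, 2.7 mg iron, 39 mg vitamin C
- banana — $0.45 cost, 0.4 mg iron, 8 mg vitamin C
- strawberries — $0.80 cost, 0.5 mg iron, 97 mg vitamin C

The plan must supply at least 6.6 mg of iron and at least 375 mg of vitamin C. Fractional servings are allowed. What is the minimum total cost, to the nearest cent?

$4.64

For a min-cost LP with two ≥-constraints, a basic feasible solution has at most two positive variables.
spinach only: max(6.6/2.7, 375/39) = 9.615 servings → $11.06.
banana only: max(6.6/0.4, 375/8) = 46.88 servings → $21.09.
strawberries only: max(6.6/0.5, 375/97) = 13.2 servings → $10.56.
spinach + banana with both targets exact would need a negative amount; discard.
spinach + strawberries with both tight: 1.868 servings and 3.115 servings → $4.64.
banana + strawberries with both tight: 13.01 servings and 2.793 servings → $8.09.
Cheapest feasible corner: $4.64.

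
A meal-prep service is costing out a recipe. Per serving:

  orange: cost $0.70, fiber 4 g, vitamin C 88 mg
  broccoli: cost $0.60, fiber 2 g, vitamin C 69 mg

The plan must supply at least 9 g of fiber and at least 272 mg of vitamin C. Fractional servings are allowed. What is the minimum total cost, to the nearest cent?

Minimising a linear cost over {fiber ≥ 9, vitamin C ≥ 272, servings ≥ 0} — the optimum is at a vertex, using one or two foods.
orange only: max(9/4, 272/88) = 3.091 servings → $2.16.
broccoli only: max(9/2, 272/69) = 4.5 servings → $2.70.
orange + broccoli with both tight: 0.77 servings and 2.96 servings → $2.31.
Cheapest feasible corner: $2.16.

$2.16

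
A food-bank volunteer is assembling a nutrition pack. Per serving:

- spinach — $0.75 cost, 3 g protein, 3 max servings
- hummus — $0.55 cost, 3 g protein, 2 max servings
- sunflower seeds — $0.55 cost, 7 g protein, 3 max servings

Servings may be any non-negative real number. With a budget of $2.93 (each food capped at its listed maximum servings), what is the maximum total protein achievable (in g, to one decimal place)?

27.7 g

Protein per dollar: sunflower seeds 12.73, hummus 5.455, spinach 4.
Take 3 servings of sunflower seeds: spends $1.65, +21.0 g protein (running total 21.0 g).
Take 2 servings of hummus: spends $1.10, +6.0 g protein (running total 27.0 g).
Take 0.24 servings of spinach: spends $0.18, +0.7 g protein (running total 27.7 g).
Greedy by best ratio exhausts the cost allowance optimally: 27.7 g.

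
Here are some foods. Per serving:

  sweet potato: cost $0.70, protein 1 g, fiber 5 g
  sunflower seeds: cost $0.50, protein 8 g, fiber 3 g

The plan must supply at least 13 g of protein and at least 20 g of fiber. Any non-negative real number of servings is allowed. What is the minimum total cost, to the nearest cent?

$2.90

The cheapest plan sits at a corner of the feasible region — with two constraints it uses at most two foods.
sweet potato only: max(13/1, 20/5) = 13 servings → $9.10.
sunflower seeds only: max(13/8, 20/3) = 6.667 servings → $3.33.
sweet potato + sunflower seeds with both tight: 3.27 servings and 1.216 servings → $2.90.
The minimum over all feasible corners is $2.90.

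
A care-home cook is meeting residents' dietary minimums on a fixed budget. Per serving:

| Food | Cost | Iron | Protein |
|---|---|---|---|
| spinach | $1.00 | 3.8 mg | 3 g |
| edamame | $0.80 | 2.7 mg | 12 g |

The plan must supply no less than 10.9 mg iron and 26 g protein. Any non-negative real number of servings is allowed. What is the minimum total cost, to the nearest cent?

This is a tiny linear program; its minimum lies at a vertex of the feasible set. List the vertices and price them.
spinach only: max(10.9/3.8, 26/3) = 8.667 servings → $8.67.
edamame only: max(10.9/2.7, 26/12) = 4.037 servings → $3.23.
spinach + edamame with both tight: 1.616 servings and 1.763 servings → $3.03.
The minimum over all feasible corners is $3.03.

$3.03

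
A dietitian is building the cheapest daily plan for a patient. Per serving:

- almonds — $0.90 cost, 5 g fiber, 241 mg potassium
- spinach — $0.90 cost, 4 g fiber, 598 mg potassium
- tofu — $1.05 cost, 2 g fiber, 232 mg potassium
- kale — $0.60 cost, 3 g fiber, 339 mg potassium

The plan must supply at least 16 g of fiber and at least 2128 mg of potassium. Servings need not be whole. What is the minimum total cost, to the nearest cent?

This is a tiny linear program; its minimum lies at a vertex of the feasible set. List the vertices and price them.
almonds only: max(16/5, 2128/241) = 8.83 servings → $7.95.
spinach only: max(16/4, 2128/598) = 4 servings → $3.60.
tofu only: max(16/2, 2128/232) = 9.172 servings → $9.63.
kale only: max(16/3, 2128/339) = 6.277 servings → $3.77.
almonds + spinach with both tight: 0.5212 servings and 3.348 servings → $3.48.
almonds + tofu: the both-tight solution has a negative serving — not a feasible corner.
almonds + kale with both targets exact would need a negative amount; discard.
spinach + tofu with both tight: 2.03 servings and 3.94 servings → $5.96.
spinach + kale with both tight: 2.192 servings and 2.411 servings → $3.42.
tofu + kale: the both-tight solution has a negative serving — not a feasible corner.
Cheapest feasible corner: $3.42.

$3.42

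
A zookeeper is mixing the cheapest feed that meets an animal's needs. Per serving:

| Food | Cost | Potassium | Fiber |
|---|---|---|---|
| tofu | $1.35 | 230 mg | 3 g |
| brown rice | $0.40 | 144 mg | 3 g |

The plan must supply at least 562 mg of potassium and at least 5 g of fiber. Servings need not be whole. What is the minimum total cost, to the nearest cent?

Two binding constraints pin down two serving amounts, so the optimal mix uses at most two foods. The candidates are each food alone (scaled to the tighter of potassium/fiber) and each pair with both constraints tight.
tofu only: max(562/230, 5/3) = 2.443 servings → $3.30.
brown rice only: max(562/144, 5/3) = 3.903 servings → $1.56.
tofu + brown rice: intersection lies outside the first quadrant.
Cheapest feasible corner: $1.56.

$1.56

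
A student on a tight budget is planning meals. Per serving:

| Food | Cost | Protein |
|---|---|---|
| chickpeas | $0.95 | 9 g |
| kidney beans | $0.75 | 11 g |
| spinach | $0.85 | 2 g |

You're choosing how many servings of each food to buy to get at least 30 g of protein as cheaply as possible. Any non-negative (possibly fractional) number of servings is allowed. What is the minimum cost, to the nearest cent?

Cost per g of protein: kidney beans $0.0682, chickpeas $0.1056, spinach $0.4250.
With no serving limits, use only kidney beans: 30 g / 11 g = 2.727 servings × $0.75 = $2.05.

$2.05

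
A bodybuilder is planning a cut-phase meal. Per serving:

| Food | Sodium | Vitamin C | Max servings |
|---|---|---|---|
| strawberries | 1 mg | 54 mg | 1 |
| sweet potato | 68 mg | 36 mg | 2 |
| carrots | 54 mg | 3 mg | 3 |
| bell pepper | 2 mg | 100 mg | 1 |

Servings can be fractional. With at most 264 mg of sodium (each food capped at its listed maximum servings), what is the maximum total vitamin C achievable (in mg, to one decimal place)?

Vitamin C per mg sodium: strawberries 54, bell pepper 50, sweet potato 0.5294, carrots 0.05556.
Take 1 serving of strawberries: uses 1 mg sodium, +54.0 mg vitamin C (running total 54.0 mg).
Take 1 serving of bell pepper: uses 2 mg sodium, +100.0 mg vitamin C (running total 154.0 mg).
Take 2 servings of sweet potato: uses 136 mg sodium, +72.0 mg vitamin C (running total 226.0 mg).
Take 2.315 servings of carrots: uses 125 mg sodium, +6.9 mg vitamin C (running total 232.9 mg).
Greedy by best ratio exhausts the sodium allowance optimally: 232.9 mg.

232.9 mg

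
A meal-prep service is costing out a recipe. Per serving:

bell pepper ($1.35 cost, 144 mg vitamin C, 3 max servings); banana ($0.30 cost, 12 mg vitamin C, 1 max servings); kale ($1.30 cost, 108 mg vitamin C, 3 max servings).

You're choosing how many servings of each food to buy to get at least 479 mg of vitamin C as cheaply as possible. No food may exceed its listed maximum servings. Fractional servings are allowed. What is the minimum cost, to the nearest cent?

$4.62

Cost per mg of vitamin C: bell pepper $0.0094, kale $0.0120, banana $0.0250.
Take 3 servings of bell pepper: +432.0 mg vitamin C for $4.05 (total $4.05, still need 47.0 mg).
Take 0.4352 servings of kale: +47.0 mg vitamin C for $0.57 (total $4.62, still need 0.0 mg).
Greedy by cheapest-per-mg is optimal for a single linear constraint, so the minimum cost is $4.62.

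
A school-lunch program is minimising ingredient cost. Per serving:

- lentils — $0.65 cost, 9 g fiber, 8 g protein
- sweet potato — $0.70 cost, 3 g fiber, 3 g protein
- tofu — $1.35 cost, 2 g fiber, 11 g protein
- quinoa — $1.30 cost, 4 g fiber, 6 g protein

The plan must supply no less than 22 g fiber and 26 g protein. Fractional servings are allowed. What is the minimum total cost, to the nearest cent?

$2.11

lentils only: max(22/9, 26/8) = 3.25 servings → $2.11.
sweet potato only: max(22/3, 26/3) = 8.667 servings → $6.07.
tofu only: max(22/2, 26/11) = 11 servings → $14.85.
quinoa only: max(22/4, 26/6) = 5.5 servings → $7.15.
lentils + sweet potato with both targets exact would need a negative amount; discard.
lentils + tofu with both tight: 2.289 servings and 0.6988 servings → $2.43.
lentils + quinoa with both tight: 1.273 servings and 2.636 servings → $4.25.
sweet potato + tofu with both tight: 7.037 servings and 0.4444 servings → $5.53.
sweet potato + quinoa with both tight: 4.667 servings and 2 servings → $5.87.
tofu + quinoa: the both-tight solution has a negative serving — not a feasible corner.
The minimum over all feasible corners is $2.11.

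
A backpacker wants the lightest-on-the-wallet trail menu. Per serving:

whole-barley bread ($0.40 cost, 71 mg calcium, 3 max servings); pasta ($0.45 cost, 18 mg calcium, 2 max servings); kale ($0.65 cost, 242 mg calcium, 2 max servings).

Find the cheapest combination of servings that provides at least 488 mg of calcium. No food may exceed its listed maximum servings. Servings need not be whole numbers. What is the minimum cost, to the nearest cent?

$1.32

Cost per mg of calcium: kale $0.0027, whole-barley bread $0.0056, pasta $0.0250.
Take 2 servings of kale: +484.0 mg calcium for $1.30 (total $1.30, still need 4.0 mg).
Take 0.05634 servings of whole-barley bread: +4.0 mg calcium for $0.02 (total $1.32, still need 0.0 mg).
Filling from the cheapest source first is optimal under one linear minimum: $1.32.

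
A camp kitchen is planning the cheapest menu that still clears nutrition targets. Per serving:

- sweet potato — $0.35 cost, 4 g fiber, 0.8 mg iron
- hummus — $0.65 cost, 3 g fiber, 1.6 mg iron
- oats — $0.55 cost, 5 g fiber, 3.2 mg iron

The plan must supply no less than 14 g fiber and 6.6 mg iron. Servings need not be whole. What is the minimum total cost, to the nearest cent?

sweet potato only: max(14/4, 6.6/0.8) = 8.25 servings → $2.89.
hummus only: max(14/3, 6.6/1.6) = 4.667 servings → $3.03.
oats only: max(14/5, 6.6/3.2) = 2.8 servings → $1.54.
sweet potato + hummus with both tight: 0.65 servings and 3.8 servings → $2.70.
sweet potato + oats with both tight: 1.341 servings and 1.727 servings → $1.42.
hummus + oats with both targets exact would need a negative amount; discard.
The minimum over all feasible corners is $1.42.

$1.42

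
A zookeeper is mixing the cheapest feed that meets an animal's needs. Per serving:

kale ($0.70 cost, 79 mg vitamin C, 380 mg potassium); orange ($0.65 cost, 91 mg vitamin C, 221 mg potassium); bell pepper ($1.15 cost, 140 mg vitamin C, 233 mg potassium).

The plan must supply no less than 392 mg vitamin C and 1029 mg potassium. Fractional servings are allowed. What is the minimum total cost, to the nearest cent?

With two linear requirements the optimum uses one or two foods; enumerate the corners.
kale only: max(392/79, 1029/380) = 4.962 servings → $3.47.
orange only: max(392/91, 1029/221) = 4.656 servings → $3.03.
bell pepper only: max(392/140, 1029/233) = 4.416 servings → $5.08.
kale + orange with both tight: 0.4093 servings and 3.952 servings → $2.86.
kale + bell pepper with both tight: 1.515 servings and 1.945 servings → $3.30.
orange + bell pepper: the both-tight solution has a negative serving — not a feasible corner.
Cheapest feasible corner: $2.86.

$2.86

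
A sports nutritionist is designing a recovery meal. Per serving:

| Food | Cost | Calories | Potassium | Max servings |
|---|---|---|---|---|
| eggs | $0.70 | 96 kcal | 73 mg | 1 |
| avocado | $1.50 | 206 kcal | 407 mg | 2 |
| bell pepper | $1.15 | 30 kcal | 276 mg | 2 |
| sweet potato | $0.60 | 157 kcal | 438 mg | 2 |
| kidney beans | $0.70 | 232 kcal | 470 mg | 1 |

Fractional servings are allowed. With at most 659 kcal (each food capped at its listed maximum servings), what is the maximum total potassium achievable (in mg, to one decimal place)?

Potassium per kcal: bell pepper 9.2, sweet potato 2.79, kidney beans 2.026, avocado 1.976, eggs 0.7604.
Take 2 servings of bell pepper: uses 60 kcal, +552.0 mg potassium (running total 552.0 mg).
Take 2 servings of sweet potato: uses 314 kcal, +876.0 mg potassium (running total 1428.0 mg).
Take 1 serving of kidney beans: uses 232 kcal, +470.0 mg potassium (running total 1898.0 mg).
Take 0.2573 servings of avocado: uses 53 kcal, +104.7 mg potassium (running total 2002.7 mg).
Greedy by best ratio exhausts the calories allowance optimally: 2002.7 mg.

2002.7 mg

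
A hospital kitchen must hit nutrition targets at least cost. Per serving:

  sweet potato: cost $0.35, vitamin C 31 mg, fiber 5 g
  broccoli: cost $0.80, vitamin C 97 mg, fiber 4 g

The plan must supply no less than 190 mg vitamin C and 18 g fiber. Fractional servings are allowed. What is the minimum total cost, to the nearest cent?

sweet potato only: max(190/31, 18/5) = 6.129 servings → $2.15.
broccoli only: max(190/97, 18/4) = 4.5 servings → $3.60.
sweet potato + broccoli with both tight: 2.731 servings and 1.086 servings → $1.82.
So the least-cost plan costs $1.82.

$1.82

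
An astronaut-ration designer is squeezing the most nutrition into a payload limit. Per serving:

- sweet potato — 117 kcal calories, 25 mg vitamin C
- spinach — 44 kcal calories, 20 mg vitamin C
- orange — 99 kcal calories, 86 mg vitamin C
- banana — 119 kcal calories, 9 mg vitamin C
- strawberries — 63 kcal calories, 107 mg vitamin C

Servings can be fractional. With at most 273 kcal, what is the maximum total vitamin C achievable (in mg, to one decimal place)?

Vitamin C per kcal: strawberries 1.698, orange 0.8687, spinach 0.4545, sweet potato 0.2137, banana 0.07563.
With no serving limits, spend the whole calories allowance on strawberries: 273 kcal / 63 kcal × 107 mg = 463.7 mg.

463.7 mg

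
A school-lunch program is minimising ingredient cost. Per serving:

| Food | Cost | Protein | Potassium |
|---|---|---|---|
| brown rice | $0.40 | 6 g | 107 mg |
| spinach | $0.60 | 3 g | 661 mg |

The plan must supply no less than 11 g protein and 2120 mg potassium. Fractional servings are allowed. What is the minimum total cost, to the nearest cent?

This is a tiny linear program; its minimum lies at a vertex of the feasible set. List the vertices and price them.
brown rice only: max(11/6, 2120/107) = 19.81 servings → $7.93.
spinach only: max(11/3, 2120/661) = 3.667 servings → $2.20.
brown rice + spinach with both tight: 0.2499 servings and 3.167 servings → $2.00.
The minimum over all feasible corners is $2.00.

$2.00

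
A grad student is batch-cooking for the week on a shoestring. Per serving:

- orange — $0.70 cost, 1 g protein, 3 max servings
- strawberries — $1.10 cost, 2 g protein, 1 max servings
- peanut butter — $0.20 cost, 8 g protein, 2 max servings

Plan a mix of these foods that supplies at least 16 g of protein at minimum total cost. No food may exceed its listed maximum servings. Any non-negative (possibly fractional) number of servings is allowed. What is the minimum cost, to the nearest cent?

$0.40

Cost per g of protein: peanut butter $0.0250, strawberries $0.5500, orange $0.7000.
Take 2 servings of peanut butter: +16.0 g protein for $0.40 (total $0.40, still need 0.0 g).
Filling from the cheapest source first is optimal under one linear minimum: $0.40.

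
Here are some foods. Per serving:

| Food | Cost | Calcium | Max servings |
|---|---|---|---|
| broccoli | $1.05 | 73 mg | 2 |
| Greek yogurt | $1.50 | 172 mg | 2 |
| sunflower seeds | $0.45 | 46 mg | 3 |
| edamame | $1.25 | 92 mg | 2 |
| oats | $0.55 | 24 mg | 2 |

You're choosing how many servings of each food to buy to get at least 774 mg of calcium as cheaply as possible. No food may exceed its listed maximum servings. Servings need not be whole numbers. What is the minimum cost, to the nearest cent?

$8.40

Cost per mg of calcium: Greek yogurt $0.0087, sunflower seeds $0.0098, edamame $0.0136, broccoli $0.0144, oats $0.0229.
Take 2 servings of Greek yogurt: +344.0 mg calcium for $3.00 (total $3.00, still need 430.0 mg).
Take 3 servings of sunflower seeds: +138.0 mg calcium for $1.35 (total $4.35, still need 292.0 mg).
Take 2 servings of edamame: +184.0 mg calcium for $2.50 (total $6.85, still need 108.0 mg).
Take 1.479 servings of broccoli: +108.0 mg calcium for $1.55 (total $8.40, still need 0.0 mg).
Greedy by cheapest-per-mg is optimal for a single linear constraint, so the minimum cost is $8.40.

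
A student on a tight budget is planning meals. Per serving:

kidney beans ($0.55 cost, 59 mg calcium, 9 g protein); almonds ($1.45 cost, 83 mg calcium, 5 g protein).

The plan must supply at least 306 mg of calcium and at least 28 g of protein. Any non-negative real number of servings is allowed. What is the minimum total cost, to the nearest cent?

$2.85

Check every corner: each single food scaled to meet both minima, and each pair solved so both constraints bind.
kidney beans only: max(306/59, 28/9) = 5.186 servings → $2.85.
almonds only: max(306/83, 28/5) = 5.6 servings → $8.12.
kidney beans + almonds with both tight: 1.757 servings and 2.438 servings → $4.50.
So the least-cost plan costs $2.85.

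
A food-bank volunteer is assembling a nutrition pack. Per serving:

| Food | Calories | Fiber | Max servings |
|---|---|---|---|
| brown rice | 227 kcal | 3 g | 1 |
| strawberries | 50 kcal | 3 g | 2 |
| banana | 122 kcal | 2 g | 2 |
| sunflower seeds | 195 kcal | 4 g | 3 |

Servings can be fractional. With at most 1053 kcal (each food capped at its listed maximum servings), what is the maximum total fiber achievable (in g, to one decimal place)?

Fiber per kcal: strawberries 0.06, sunflower seeds 0.02051, banana 0.01639, brown rice 0.01322.
Take 2 servings of strawberries: uses 100 kcal, +6.0 g fiber (running total 6.0 g).
Take 3 servings of sunflower seeds: uses 585 kcal, +12.0 g fiber (running total 18.0 g).
Take 2 servings of banana: uses 244 kcal, +4.0 g fiber (running total 22.0 g).
Take 0.5463 servings of brown rice: uses 124 kcal, +1.6 g fiber (running total 23.6 g).
Greedy by best ratio exhausts the calories allowance optimally: 23.6 g.

23.6 g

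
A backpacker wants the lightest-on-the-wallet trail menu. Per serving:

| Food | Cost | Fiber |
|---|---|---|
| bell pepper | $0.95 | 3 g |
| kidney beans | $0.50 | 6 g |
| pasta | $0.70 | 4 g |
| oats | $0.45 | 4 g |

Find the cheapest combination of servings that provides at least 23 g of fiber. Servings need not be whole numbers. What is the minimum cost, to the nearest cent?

$1.92

Cost per g of fiber: kidney beans $0.0833, oats $0.1125, pasta $0.1750, bell pepper $0.3167.
With no serving limits, use only kidney beans: 23 g / 6 g = 3.833 servings × $0.50 = $1.92.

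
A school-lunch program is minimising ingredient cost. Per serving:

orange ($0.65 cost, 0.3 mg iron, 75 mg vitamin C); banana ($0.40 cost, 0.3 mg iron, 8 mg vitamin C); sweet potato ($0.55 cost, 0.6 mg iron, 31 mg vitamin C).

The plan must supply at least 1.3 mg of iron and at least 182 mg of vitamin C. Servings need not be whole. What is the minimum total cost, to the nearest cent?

Minimising a linear cost over {iron ≥ 1.3, vitamin C ≥ 182, servings ≥ 0} — the optimum is at a vertex, using one or two foods.
orange only: max(1.3/0.3, 182/75) = 4.333 servings → $2.82.
banana only: max(1.3/0.3, 182/8) = 22.75 servings → $9.10.
sweet potato only: max(1.3/0.6, 182/31) = 5.871 servings → $3.23.
orange + banana with both tight: 2.199 servings and 2.134 servings → $2.28.
orange + sweet potato with both tight: 1.93 servings and 1.202 servings → $1.92.
banana + sweet potato: intersection lies outside the first quadrant.
The minimum over all feasible corners is $1.92.

$1.92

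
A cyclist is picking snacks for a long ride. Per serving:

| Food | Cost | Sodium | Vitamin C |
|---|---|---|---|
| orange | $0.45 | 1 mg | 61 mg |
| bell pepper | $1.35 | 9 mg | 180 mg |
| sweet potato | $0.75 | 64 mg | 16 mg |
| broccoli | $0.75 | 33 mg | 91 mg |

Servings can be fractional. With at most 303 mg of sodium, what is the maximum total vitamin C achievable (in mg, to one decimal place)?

18483.0 mg

Vitamin C per mg sodium: orange 61, bell pepper 20, broccoli 2.758, sweet potato 0.25.
With no serving limits, spend the whole sodium allowance on orange: 303 mg / 1 mg × 61 mg = 18483.0 mg.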